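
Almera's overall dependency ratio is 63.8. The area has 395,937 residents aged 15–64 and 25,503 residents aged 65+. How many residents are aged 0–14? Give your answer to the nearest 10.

Aged 0–14: 227,100

Total dependency ratio = (youth + elderly) / working-age × 100
63.8 = (Y + 25,503) / 395,937 × 100
⇒ 227,100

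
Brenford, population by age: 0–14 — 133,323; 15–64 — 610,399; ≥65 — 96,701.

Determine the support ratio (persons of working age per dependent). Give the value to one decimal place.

Support ratio: 2.7

Support ratio = 610,399 / (133,323 + 96,701) = 610,399 / 230,024 = 2.7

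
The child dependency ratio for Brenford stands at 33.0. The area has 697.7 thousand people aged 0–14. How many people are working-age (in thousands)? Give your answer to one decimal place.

Youth dependency ratio = youth / working-age × 100
33.0 = 697.7 / W × 100
⇒ 2 114.2

Working-age: 2 114.2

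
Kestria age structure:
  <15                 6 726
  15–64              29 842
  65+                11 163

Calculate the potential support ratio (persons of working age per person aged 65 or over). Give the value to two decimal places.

Potential support ratio: 2.67

Potential support ratio = 29 842 / 11 163 = 2.67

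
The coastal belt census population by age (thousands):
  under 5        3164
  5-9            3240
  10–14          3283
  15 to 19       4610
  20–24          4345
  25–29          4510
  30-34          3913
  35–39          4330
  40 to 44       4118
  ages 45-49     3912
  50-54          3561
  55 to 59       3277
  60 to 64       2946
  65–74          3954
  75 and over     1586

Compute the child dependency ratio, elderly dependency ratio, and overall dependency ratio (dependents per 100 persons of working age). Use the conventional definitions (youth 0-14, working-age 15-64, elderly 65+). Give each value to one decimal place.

0–14: 3164 + 3240 + 3283 = 9687
15–64: 4610 + 4345 + 4510 + 3913 + 4330 + 4118 + 3912 + 3561 + 3277 + 2946 = 39522
65+: 3954 + 1586 = 5540
Youth dependency ratio = 9687 / 39522 × 100 = 24.5
Old-age dependency ratio = 5540 / 39522 × 100 = 14.0
Total dependency ratio = (9687 + 5540) / 39522 × 100 = 15227 / 39522 × 100 = 38.5

Youth dependency ratio: 24.5
Old-age dependency ratio: 14.0
Total dependency ratio: 38.5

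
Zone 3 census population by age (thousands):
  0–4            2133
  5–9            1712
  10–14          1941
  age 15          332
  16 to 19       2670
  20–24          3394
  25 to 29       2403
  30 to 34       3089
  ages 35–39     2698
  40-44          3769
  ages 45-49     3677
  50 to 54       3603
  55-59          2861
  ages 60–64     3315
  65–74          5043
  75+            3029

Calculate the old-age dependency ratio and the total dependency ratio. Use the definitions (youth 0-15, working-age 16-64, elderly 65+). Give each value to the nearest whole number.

Old-age dependency ratio: 26
Total dependency ratio: 45

0–15: 2133 + 1712 + 1941 + 332 = 6118
16–64: 2670 + 3394 + 2403 + 3089 + 2698 + 3769 + 3677 + 3603 + 2861 + 3315 = 31479
65+: 5043 + 3029 = 8072
Old-age dependency ratio = 8072 / 31479 × 100 = 26
Total dependency ratio = (6118 + 8072) / 31479 × 100 = 14190 / 31479 × 100 = 45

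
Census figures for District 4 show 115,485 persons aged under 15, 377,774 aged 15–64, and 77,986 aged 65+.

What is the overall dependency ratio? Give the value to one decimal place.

Total dependency ratio: 51.2

Total dependency ratio = (115,485 + 77,986) / 377,774 × 100 = 193,471 / 377,774 × 100 = 51.2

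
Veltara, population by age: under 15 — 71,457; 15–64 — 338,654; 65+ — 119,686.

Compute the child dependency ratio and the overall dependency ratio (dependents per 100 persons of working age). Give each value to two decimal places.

Youth dependency ratio = 71,457 / 338,654 × 100 = 21.10
Total dependency ratio = (71,457 + 119,686) / 338,654 × 100 = 191,143 / 338,654 × 100 = 56.44

Youth dependency ratio: 21.10
Total dependency ratio: 56.44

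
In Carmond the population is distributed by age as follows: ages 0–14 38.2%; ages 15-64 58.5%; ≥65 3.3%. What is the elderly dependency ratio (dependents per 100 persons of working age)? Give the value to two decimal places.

Old-age dependency ratio: 5.64

Old-age dependency ratio = 3.3 / 58.5 × 100 = 5.64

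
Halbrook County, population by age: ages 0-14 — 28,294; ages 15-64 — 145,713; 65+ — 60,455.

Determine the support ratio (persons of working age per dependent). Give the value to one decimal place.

Support ratio = 145,713 / (28,294 + 60,455) = 145,713 / 88,749 = 1.6

Support ratio: 1.6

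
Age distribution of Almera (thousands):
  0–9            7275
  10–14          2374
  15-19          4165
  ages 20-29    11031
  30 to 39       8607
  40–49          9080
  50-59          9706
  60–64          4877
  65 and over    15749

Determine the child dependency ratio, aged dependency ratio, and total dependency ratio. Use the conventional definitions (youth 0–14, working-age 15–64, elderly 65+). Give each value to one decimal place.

0–14: 7275 + 2374 = 9649
15–64: 4165 + 11031 + 8607 + 9080 + 9706 + 4877 = 47466
65+: 15749
Youth dependency ratio = 9649 / 47466 × 100 = 20.3
Old-age dependency ratio = 15749 / 47466 × 100 = 33.2
Total dependency ratio = (9649 + 15749) / 47466 × 100 = 25398 / 47466 × 100 = 53.5

Youth dependency ratio: 20.3
Old-age dependency ratio: 33.2
Total dependency ratio: 53.5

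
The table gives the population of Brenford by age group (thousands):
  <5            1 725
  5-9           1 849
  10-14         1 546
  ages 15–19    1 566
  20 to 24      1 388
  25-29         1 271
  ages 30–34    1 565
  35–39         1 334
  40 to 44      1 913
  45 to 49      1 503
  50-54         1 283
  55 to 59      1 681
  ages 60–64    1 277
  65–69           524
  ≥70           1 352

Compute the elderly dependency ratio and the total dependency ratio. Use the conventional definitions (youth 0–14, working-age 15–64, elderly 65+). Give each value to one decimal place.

Old-age dependency ratio: 12.7
Total dependency ratio: 47.3

0–14: 1 725 + 1 849 + 1 546 = 5 120
15–64: 1 566 + 1 388 + 1 271 + 1 565 + 1 334 + 1 913 + 1 503 + 1 283 + 1 681 + 1 277 = 14 781
65+: 524 + 1 352 = 1 876
Old-age dependency ratio = 1 876 / 14 781 × 100 = 12.7
Total dependency ratio = (5 120 + 1 876) / 14 781 × 100 = 6 996 / 14 781 × 100 = 47.3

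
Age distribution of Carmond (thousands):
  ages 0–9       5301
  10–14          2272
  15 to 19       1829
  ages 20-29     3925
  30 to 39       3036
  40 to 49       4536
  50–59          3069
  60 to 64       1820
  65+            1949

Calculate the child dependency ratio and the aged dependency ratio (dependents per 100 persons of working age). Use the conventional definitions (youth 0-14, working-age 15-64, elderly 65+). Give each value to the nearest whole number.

Youth dependency ratio: 42
Old-age dependency ratio: 11

0–14: 5301 + 2272 = 7573
15–64: 1829 + 3925 + 3036 + 4536 + 3069 + 1820 = 18215
65+: 1949
Youth dependency ratio = 7573 / 18215 × 100 = 42
Old-age dependency ratio = 1949 / 18215 × 100 = 11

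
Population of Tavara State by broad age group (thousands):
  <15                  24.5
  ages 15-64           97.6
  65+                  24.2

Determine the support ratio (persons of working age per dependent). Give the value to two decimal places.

Support ratio: 2.00

Support ratio = 97.6 / (24.5 + 24.2) = 97.6 / 48.7 = 2.00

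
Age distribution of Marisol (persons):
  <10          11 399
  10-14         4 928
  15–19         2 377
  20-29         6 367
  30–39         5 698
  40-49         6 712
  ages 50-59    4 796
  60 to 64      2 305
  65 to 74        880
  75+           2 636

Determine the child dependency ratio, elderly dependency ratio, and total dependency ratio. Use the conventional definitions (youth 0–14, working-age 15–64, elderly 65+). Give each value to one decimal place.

0–14: 11 399 + 4 928 = 16 327
15–64: 2 377 + 6 367 + 5 698 + 6 712 + 4 796 + 2 305 = 28 255
65+: 880 + 2 636 = 3 516
Youth dependency ratio = 16 327 / 28 255 × 100 = 57.8
Old-age dependency ratio = 3 516 / 28 255 × 100 = 12.4
Total dependency ratio = (16 327 + 3 516) / 28 255 × 100 = 19 843 / 28 255 × 100 = 70.2

Youth dependency ratio: 57.8
Old-age dependency ratio: 12.4
Total dependency ratio: 70.2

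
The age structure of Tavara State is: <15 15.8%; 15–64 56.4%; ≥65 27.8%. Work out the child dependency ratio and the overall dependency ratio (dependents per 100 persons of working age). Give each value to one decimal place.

Youth dependency ratio = 15.8 / 56.4 × 100 = 28.0
Total dependency ratio = (15.8 + 27.8) / 56.4 × 100 = 43.6 / 56.4 × 100 = 77.3

Youth dependency ratio: 28.0
Total dependency ratio: 77.3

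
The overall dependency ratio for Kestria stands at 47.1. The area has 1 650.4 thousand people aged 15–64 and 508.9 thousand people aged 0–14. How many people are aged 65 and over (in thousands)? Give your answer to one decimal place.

Total dependency ratio = (youth + elderly) / working-age × 100
47.1 = (508.9 + E) / 1 650.4 × 100
⇒ 268.4

Aged 65 and over: 268.4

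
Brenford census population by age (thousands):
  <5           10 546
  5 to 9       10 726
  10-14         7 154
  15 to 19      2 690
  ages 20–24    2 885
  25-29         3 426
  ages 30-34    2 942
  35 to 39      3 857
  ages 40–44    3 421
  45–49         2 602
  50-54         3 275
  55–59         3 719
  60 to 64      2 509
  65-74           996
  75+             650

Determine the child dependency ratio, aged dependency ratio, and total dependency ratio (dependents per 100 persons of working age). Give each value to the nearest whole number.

Youth dependency ratio: 91
Old-age dependency ratio: 5
Total dependency ratio: 96

0–14: 10 546 + 10 726 + 7 154 = 28 426
15–64: 2 690 + 2 885 + 3 426 + 2 942 + 3 857 + 3 421 + 2 602 + 3 275 + 3 719 + 2 509 = 31 326
65+: 996 + 650 = 1 646
Youth dependency ratio = 28 426 / 31 326 × 100 = 91
Old-age dependency ratio = 1 646 / 31 326 × 100 = 5
Total dependency ratio = (28 426 + 1 646) / 31 326 × 100 = 30 072 / 31 326 × 100 = 96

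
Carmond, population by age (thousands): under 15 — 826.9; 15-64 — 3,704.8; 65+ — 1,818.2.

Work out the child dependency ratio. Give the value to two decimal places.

Youth dependency ratio = 826.9 / 3,704.8 × 100 = 22.32

Youth dependency ratio: 22.32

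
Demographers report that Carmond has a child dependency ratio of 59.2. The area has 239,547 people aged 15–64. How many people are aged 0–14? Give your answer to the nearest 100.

Aged 0–14: 141,800

Youth dependency ratio = youth / working-age × 100
59.2 = Y / 239,547 × 100
⇒ 141,800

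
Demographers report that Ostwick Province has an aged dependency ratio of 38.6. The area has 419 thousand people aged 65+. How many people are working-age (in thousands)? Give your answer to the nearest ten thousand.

Working-age: 1 090

Old-age dependency ratio = elderly / working-age × 100
38.6 = 419 / W × 100
⇒ 1 090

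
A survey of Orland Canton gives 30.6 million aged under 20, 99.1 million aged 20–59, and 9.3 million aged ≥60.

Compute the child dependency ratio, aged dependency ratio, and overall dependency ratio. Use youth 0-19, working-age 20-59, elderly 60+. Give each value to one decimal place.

Youth dependency ratio = 30.6 / 99.1 × 100 = 30.9
Old-age dependency ratio = 9.3 / 99.1 × 100 = 9.4
Total dependency ratio = (30.6 + 9.3) / 99.1 × 100 = 39.9 / 99.1 × 100 = 40.3

Youth dependency ratio: 30.9
Old-age dependency ratio: 9.4
Total dependency ratio: 40.3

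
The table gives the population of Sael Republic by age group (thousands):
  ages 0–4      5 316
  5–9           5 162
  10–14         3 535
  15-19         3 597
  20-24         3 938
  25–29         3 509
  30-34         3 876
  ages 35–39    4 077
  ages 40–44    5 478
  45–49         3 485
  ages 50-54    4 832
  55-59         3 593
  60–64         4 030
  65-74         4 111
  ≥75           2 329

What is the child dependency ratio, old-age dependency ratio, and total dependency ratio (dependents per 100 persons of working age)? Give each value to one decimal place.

0–14: 5 316 + 5 162 + 3 535 = 14 013
15–64: 3 597 + 3 938 + 3 509 + 3 876 + 4 077 + 5 478 + 3 485 + 4 832 + 3 593 + 4 030 = 40 415
65+: 4 111 + 2 329 = 6 440
Youth dependency ratio = 14 013 / 40 415 × 100 = 34.7
Old-age dependency ratio = 6 440 / 40 415 × 100 = 15.9
Total dependency ratio = (14 013 + 6 440) / 40 415 × 100 = 20 453 / 40 415 × 100 = 50.6

Youth dependency ratio: 34.7
Old-age dependency ratio: 15.9
Total dependency ratio: 50.6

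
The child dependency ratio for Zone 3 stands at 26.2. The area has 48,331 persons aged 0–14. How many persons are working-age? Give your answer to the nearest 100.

Youth dependency ratio = youth / working-age × 100
26.2 = 48,331 / W × 100
⇒ 184,500

Working-age: 184,500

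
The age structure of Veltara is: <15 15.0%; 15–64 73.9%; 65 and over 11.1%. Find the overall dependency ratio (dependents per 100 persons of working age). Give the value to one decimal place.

Total dependency ratio: 35.3

Total dependency ratio = (15.0 + 11.1) / 73.9 × 100 = 26.1 / 73.9 × 100 = 35.3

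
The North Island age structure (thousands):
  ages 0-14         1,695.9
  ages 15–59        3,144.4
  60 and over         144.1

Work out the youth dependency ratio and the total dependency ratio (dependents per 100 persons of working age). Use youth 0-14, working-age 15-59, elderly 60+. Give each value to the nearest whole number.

Youth dependency ratio: 54
Total dependency ratio: 59

Youth dependency ratio = 1,695.9 / 3,144.4 × 100 = 54
Total dependency ratio = (1,695.9 + 144.1) / 3,144.4 × 100 = 1,840.0 / 3,144.4 × 100 = 59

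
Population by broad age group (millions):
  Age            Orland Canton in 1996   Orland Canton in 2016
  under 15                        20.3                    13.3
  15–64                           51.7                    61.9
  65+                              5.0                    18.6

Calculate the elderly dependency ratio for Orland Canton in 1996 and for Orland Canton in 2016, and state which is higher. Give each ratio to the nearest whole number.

Orland Canton in 1996: 5.0 / 51.7 × 100 = 10
Orland Canton in 2016: 18.6 / 61.9 × 100 = 30

Orland Canton in 1996: 10
Orland Canton in 2016: 30
Higher: Orland Canton in 2016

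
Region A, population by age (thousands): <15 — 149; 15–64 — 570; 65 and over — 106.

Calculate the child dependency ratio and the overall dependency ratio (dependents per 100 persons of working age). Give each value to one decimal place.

Youth dependency ratio = 149 / 570 × 100 = 26.1
Total dependency ratio = (149 + 106) / 570 × 100 = 255 / 570 × 100 = 44.7

Youth dependency ratio: 26.1
Total dependency ratio: 44.7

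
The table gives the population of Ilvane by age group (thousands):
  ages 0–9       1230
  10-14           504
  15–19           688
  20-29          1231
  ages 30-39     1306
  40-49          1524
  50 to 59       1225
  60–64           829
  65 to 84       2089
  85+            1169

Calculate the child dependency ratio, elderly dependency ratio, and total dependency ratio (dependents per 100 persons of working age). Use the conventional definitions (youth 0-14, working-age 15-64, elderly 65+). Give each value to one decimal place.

0–14: 1230 + 504 = 1734
15–64: 688 + 1231 + 1306 + 1524 + 1225 + 829 = 6803
65+: 2089 + 1169 = 3258
Youth dependency ratio = 1734 / 6803 × 100 = 25.5
Old-age dependency ratio = 3258 / 6803 × 100 = 47.9
Total dependency ratio = (1734 + 3258) / 6803 × 100 = 4992 / 6803 × 100 = 73.4

Youth dependency ratio: 25.5
Old-age dependency ratio: 47.9
Total dependency ratio: 73.4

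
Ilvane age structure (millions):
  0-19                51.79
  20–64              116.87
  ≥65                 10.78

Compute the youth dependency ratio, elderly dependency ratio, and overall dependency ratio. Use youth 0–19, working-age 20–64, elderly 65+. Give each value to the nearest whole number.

Youth dependency ratio: 44
Old-age dependency ratio: 9
Total dependency ratio: 54

Youth dependency ratio = 51.79 / 116.87 × 100 = 44
Old-age dependency ratio = 10.78 / 116.87 × 100 = 9
Total dependency ratio = (51.79 + 10.78) / 116.87 × 100 = 62.57 / 116.87 × 100 = 54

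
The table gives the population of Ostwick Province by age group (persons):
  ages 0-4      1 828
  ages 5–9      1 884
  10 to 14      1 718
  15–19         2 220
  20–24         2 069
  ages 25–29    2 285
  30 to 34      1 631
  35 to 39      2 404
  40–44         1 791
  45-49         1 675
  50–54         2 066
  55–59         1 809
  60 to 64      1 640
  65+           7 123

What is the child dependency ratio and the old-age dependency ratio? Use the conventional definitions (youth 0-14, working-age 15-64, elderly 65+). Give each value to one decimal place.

Youth dependency ratio: 27.7
Old-age dependency ratio: 36.4

0–14: 1 828 + 1 884 + 1 718 = 5 430
15–64: 2 220 + 2 069 + 2 285 + 1 631 + 2 404 + 1 791 + 1 675 + 2 066 + 1 809 + 1 640 = 19 590
65+: 7 123
Youth dependency ratio = 5 430 / 19 590 × 100 = 27.7
Old-age dependency ratio = 7 123 / 19 590 × 100 = 36.4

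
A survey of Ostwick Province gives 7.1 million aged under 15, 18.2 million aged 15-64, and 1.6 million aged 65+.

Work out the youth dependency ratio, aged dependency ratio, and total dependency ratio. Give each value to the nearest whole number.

Youth dependency ratio = 7.1 / 18.2 × 100 = 39
Old-age dependency ratio = 1.6 / 18.2 × 100 = 9
Total dependency ratio = (7.1 + 1.6) / 18.2 × 100 = 8.7 / 18.2 × 100 = 48

Youth dependency ratio: 39
Old-age dependency ratio: 9
Total dependency ratio: 48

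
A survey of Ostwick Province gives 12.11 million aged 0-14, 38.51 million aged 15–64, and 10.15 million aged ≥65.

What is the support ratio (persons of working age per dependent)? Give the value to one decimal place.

Support ratio: 1.7

Support ratio = 38.51 / (12.11 + 10.15) = 38.51 / 22.26 = 1.7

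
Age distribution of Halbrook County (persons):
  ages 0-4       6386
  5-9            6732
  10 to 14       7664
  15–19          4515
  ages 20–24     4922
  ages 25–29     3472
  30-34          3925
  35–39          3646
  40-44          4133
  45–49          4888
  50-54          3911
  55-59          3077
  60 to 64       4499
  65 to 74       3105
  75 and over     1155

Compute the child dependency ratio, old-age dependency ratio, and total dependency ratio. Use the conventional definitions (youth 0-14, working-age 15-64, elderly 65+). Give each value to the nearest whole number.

0–14: 6386 + 6732 + 7664 = 20782
15–64: 4515 + 4922 + 3472 + 3925 + 3646 + 4133 + 4888 + 3911 + 3077 + 4499 = 40988
65+: 3105 + 1155 = 4260
Youth dependency ratio = 20782 / 40988 × 100 = 51
Old-age dependency ratio = 4260 / 40988 × 100 = 10
Total dependency ratio = (20782 + 4260) / 40988 × 100 = 25042 / 40988 × 100 = 61

Youth dependency ratio: 51
Old-age dependency ratio: 10
Total dependency ratio: 61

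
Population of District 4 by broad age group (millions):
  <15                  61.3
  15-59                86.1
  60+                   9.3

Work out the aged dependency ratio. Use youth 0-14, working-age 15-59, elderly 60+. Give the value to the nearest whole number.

Old-age dependency ratio = 9.3 / 86.1 × 100 = 11

Old-age dependency ratio: 11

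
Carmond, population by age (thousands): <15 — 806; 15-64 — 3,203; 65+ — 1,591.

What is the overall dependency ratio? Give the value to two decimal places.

Total dependency ratio = (806 + 1,591) / 3,203 × 100 = 2,397 / 3,203 × 100 = 74.84

Total dependency ratio: 74.84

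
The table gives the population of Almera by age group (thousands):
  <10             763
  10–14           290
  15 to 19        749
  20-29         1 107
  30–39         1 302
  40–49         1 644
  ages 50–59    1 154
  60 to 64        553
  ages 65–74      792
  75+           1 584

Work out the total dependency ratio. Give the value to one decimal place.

0–14: 763 + 290 = 1 053
15–64: 749 + 1 107 + 1 302 + 1 644 + 1 154 + 553 = 6 509
65+: 792 + 1 584 = 2 376
Total dependency ratio = (1 053 + 2 376) / 6 509 × 100 = 3 429 / 6 509 × 100 = 52.7

Total dependency ratio: 52.7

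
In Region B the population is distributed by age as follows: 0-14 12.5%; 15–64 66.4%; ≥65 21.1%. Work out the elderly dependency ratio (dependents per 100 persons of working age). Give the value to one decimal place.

Old-age dependency ratio = 21.1 / 66.4 × 100 = 31.8

Old-age dependency ratio: 31.8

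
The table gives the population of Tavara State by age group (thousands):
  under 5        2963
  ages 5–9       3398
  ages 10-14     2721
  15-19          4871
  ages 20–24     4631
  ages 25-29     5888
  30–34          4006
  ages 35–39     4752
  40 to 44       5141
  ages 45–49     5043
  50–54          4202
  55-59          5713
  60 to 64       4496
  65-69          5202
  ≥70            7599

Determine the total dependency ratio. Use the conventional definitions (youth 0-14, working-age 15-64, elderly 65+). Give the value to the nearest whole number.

Total dependency ratio: 45

0–14: 2963 + 3398 + 2721 = 9082
15–64: 4871 + 4631 + 5888 + 4006 + 4752 + 5141 + 5043 + 4202 + 5713 + 4496 = 48743
65+: 5202 + 7599 = 12801
Total dependency ratio = (9082 + 12801) / 48743 × 100 = 21883 / 48743 × 100 = 45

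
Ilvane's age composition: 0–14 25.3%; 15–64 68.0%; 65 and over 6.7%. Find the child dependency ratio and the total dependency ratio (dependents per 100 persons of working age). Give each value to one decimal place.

Youth dependency ratio = 25.3 / 68.0 × 100 = 37.2
Total dependency ratio = (25.3 + 6.7) / 68.0 × 100 = 32.0 / 68.0 × 100 = 47.1

Youth dependency ratio: 37.2
Total dependency ratio: 47.1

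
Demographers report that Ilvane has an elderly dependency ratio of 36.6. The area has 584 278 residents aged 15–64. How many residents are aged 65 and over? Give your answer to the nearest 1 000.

Old-age dependency ratio = elderly / working-age × 100
36.6 = E / 584 278 × 100
⇒ 214 000

Aged 65 and over: 214 000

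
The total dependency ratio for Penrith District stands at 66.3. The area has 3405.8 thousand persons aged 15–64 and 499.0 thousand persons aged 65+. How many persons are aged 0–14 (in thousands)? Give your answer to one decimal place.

Aged 0–14: 1759.0

Total dependency ratio = (youth + elderly) / working-age × 100
66.3 = (Y + 499.0) / 3405.8 × 100
⇒ 1759.0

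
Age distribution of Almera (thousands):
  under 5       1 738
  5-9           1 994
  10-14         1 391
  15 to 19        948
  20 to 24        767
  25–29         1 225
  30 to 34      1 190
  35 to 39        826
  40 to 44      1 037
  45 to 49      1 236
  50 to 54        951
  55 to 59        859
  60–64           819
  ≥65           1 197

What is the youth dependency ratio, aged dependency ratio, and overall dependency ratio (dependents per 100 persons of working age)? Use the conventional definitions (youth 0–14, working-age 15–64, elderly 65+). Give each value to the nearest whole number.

0–14: 1 738 + 1 994 + 1 391 = 5 123
15–64: 948 + 767 + 1 225 + 1 190 + 826 + 1 037 + 1 236 + 951 + 859 + 819 = 9 858
65+: 1 197
Youth dependency ratio = 5 123 / 9 858 × 100 = 52
Old-age dependency ratio = 1 197 / 9 858 × 100 = 12
Total dependency ratio = (5 123 + 1 197) / 9 858 × 100 = 6 320 / 9 858 × 100 = 64

Youth dependency ratio: 52
Old-age dependency ratio: 12
Total dependency ratio: 64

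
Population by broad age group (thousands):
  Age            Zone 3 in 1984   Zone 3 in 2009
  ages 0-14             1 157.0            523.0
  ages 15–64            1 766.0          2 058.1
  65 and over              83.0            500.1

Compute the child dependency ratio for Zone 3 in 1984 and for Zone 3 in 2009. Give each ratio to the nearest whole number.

Zone 3 in 1984: 66
Zone 3 in 2009: 25

Zone 3 in 1984: 1 157.0 / 1 766.0 × 100 = 66
Zone 3 in 2009: 523.0 / 2 058.1 × 100 = 25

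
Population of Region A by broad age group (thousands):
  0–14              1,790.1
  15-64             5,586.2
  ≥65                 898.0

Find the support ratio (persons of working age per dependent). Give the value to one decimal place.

Support ratio: 2.1

Support ratio = 5,586.2 / (1,790.1 + 898.0) = 5,586.2 / 2,688.1 = 2.1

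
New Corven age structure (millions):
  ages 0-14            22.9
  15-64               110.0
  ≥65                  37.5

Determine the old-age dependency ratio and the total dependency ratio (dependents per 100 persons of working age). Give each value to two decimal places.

Old-age dependency ratio = 37.5 / 110.0 × 100 = 34.09
Total dependency ratio = (22.9 + 37.5) / 110.0 × 100 = 60.4 / 110.0 × 100 = 54.91

Old-age dependency ratio: 34.09
Total dependency ratio: 54.91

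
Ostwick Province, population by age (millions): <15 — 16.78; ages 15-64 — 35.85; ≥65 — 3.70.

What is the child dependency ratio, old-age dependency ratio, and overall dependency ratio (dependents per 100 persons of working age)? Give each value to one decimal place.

Youth dependency ratio = 16.78 / 35.85 × 100 = 46.8
Old-age dependency ratio = 3.70 / 35.85 × 100 = 10.3
Total dependency ratio = (16.78 + 3.70) / 35.85 × 100 = 20.48 / 35.85 × 100 = 57.1

Youth dependency ratio: 46.8
Old-age dependency ratio: 10.3
Total dependency ratio: 57.1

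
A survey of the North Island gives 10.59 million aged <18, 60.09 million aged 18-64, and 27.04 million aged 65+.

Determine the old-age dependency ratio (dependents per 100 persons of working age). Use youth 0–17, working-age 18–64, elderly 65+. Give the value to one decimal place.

Old-age dependency ratio = 27.04 / 60.09 × 100 = 45.0

Old-age dependency ratio: 45.0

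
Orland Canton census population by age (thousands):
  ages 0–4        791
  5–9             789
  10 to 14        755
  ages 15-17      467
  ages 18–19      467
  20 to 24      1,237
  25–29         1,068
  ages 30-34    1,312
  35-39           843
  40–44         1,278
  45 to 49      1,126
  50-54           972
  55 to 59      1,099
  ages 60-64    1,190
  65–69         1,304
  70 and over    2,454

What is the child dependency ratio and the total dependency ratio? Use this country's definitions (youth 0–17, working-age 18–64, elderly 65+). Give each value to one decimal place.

0–17: 791 + 789 + 755 + 467 = 2,802
18–64: 467 + 1,237 + 1,068 + 1,312 + 843 + 1,278 + 1,126 + 972 + 1,099 + 1,190 = 10,592
65+: 1,304 + 2,454 = 3,758
Youth dependency ratio = 2,802 / 10,592 × 100 = 26.5
Total dependency ratio = (2,802 + 3,758) / 10,592 × 100 = 6,560 / 10,592 × 100 = 61.9

Youth dependency ratio: 26.5
Total dependency ratio: 61.9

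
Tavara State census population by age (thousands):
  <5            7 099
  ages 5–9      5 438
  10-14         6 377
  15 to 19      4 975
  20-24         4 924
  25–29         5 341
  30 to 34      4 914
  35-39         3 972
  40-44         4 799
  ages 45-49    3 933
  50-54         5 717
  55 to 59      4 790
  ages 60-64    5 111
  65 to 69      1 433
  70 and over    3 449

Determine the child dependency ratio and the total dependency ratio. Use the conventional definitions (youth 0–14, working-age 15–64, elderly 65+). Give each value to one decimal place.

Youth dependency ratio: 39.0
Total dependency ratio: 49.1

0–14: 7 099 + 5 438 + 6 377 = 18 914
15–64: 4 975 + 4 924 + 5 341 + 4 914 + 3 972 + 4 799 + 3 933 + 5 717 + 4 790 + 5 111 = 48 476
65+: 1 433 + 3 449 = 4 882
Youth dependency ratio = 18 914 / 48 476 × 100 = 39.0
Total dependency ratio = (18 914 + 4 882) / 48 476 × 100 = 23 796 / 48 476 × 100 = 49.1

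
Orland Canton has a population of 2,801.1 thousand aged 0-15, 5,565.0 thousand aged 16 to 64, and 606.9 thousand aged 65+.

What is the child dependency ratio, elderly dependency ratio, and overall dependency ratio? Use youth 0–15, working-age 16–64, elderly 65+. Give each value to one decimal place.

Youth dependency ratio: 50.3
Old-age dependency ratio: 10.9
Total dependency ratio: 61.2

Youth dependency ratio = 2,801.1 / 5,565.0 × 100 = 50.3
Old-age dependency ratio = 606.9 / 5,565.0 × 100 = 10.9
Total dependency ratio = (2,801.1 + 606.9) / 5,565.0 × 100 = 3,408.0 / 5,565.0 × 100 = 61.2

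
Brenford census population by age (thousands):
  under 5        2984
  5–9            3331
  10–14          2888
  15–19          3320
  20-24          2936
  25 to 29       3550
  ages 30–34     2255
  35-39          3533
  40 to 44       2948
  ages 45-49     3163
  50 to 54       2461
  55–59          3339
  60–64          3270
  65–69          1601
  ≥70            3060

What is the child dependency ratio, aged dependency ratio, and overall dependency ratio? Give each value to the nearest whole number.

Youth dependency ratio: 30
Old-age dependency ratio: 15
Total dependency ratio: 45

0–14: 2984 + 3331 + 2888 = 9203
15–64: 3320 + 2936 + 3550 + 2255 + 3533 + 2948 + 3163 + 2461 + 3339 + 3270 = 30775
65+: 1601 + 3060 = 4661
Youth dependency ratio = 9203 / 30775 × 100 = 30
Old-age dependency ratio = 4661 / 30775 × 100 = 15
Total dependency ratio = (9203 + 4661) / 30775 × 100 = 13864 / 30775 × 100 = 45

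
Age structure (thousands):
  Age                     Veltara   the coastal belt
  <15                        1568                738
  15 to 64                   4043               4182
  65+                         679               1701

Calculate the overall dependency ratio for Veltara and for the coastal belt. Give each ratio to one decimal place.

Veltara: (1568 + 679) / 4043 × 100 = 2247 / 4043 × 100 = 55.6
the coastal belt: (738 + 1701) / 4182 × 100 = 2439 / 4182 × 100 = 58.3

Veltara: 55.6
the coastal belt: 58.3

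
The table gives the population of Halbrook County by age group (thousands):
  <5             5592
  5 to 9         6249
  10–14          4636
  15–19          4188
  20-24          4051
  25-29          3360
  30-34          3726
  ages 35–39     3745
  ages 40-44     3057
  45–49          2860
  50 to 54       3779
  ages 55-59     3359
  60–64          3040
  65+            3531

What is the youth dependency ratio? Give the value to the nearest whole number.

0–14: 5592 + 6249 + 4636 = 16477
15–64: 4188 + 4051 + 3360 + 3726 + 3745 + 3057 + 2860 + 3779 + 3359 + 3040 = 35165
65+: 3531
Youth dependency ratio = 16477 / 35165 × 100 = 47

Youth dependency ratio: 47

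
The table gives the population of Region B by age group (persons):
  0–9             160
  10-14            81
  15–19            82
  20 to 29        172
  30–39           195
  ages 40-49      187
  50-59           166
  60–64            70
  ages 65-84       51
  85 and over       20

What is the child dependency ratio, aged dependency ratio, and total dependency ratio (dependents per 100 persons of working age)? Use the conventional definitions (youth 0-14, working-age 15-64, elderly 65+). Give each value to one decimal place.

0–14: 160 + 81 = 241
15–64: 82 + 172 + 195 + 187 + 166 + 70 = 872
65+: 51 + 20 = 71
Youth dependency ratio = 241 / 872 × 100 = 27.6
Old-age dependency ratio = 71 / 872 × 100 = 8.1
Total dependency ratio = (241 + 71) / 872 × 100 = 312 / 872 × 100 = 35.8

Youth dependency ratio: 27.6
Old-age dependency ratio: 8.1
Total dependency ratio: 35.8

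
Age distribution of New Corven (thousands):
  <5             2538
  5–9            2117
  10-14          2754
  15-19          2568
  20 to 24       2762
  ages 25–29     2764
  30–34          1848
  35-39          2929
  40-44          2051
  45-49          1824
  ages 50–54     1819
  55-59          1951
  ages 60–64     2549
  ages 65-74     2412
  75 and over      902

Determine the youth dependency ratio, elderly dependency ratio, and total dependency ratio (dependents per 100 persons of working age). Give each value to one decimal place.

0–14: 2538 + 2117 + 2754 = 7409
15–64: 2568 + 2762 + 2764 + 1848 + 2929 + 2051 + 1824 + 1819 + 1951 + 2549 = 23065
65+: 2412 + 902 = 3314
Youth dependency ratio = 7409 / 23065 × 100 = 32.1
Old-age dependency ratio = 3314 / 23065 × 100 = 14.4
Total dependency ratio = (7409 + 3314) / 23065 × 100 = 10723 / 23065 × 100 = 46.5

Youth dependency ratio: 32.1
Old-age dependency ratio: 14.4
Total dependency ratio: 46.5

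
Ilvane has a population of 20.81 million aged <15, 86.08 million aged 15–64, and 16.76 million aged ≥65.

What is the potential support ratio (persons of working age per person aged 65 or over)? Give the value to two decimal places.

Potential support ratio = 86.08 / 16.76 = 5.14

Potential support ratio: 5.14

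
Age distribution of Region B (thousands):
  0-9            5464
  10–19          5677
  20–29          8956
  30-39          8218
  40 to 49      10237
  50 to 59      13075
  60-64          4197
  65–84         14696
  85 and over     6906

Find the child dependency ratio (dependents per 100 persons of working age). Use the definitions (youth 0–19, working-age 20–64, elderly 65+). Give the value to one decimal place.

Youth dependency ratio: 24.9

0–19: 5464 + 5677 = 11141
20–64: 8956 + 8218 + 10237 + 13075 + 4197 = 44683
65+: 14696 + 6906 = 21602
Youth dependency ratio = 11141 / 44683 × 100 = 24.9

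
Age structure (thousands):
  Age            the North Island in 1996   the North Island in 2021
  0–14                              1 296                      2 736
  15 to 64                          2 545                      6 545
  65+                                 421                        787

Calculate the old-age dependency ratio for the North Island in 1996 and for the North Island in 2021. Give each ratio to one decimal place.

the North Island in 1996: 16.5
the North Island in 2021: 12.0

the North Island in 1996: 421 / 2 545 × 100 = 16.5
the North Island in 2021: 787 / 6 545 × 100 = 12.0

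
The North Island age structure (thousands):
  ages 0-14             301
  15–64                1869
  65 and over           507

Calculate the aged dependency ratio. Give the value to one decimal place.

Old-age dependency ratio = 507 / 1869 × 100 = 27.1

Old-age dependency ratio: 27.1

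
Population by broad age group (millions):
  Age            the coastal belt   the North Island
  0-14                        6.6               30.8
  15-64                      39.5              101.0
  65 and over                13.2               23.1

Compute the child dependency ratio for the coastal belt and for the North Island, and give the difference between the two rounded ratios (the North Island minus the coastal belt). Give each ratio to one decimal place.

the coastal belt: 6.6 / 39.5 × 100 = 16.7
the North Island: 30.8 / 101.0 × 100 = 30.5

the coastal belt: 16.7
the North Island: 30.5
Difference: +13.8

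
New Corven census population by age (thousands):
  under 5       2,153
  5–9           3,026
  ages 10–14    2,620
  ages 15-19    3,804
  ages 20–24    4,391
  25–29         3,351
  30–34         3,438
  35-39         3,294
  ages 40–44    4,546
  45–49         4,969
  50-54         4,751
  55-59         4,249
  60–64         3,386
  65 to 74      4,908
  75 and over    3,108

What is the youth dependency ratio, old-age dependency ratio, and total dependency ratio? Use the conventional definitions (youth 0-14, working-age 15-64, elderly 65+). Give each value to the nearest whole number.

Youth dependency ratio: 19
Old-age dependency ratio: 20
Total dependency ratio: 39

0–14: 2,153 + 3,026 + 2,620 = 7,799
15–64: 3,804 + 4,391 + 3,351 + 3,438 + 3,294 + 4,546 + 4,969 + 4,751 + 4,249 + 3,386 = 40,179
65+: 4,908 + 3,108 = 8,016
Youth dependency ratio = 7,799 / 40,179 × 100 = 19
Old-age dependency ratio = 8,016 / 40,179 × 100 = 20
Total dependency ratio = (7,799 + 8,016) / 40,179 × 100 = 15,815 / 40,179 × 100 = 39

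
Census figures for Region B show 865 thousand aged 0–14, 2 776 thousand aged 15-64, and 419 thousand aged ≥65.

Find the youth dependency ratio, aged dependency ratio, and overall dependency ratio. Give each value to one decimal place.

Youth dependency ratio = 865 / 2 776 × 100 = 31.2
Old-age dependency ratio = 419 / 2 776 × 100 = 15.1
Total dependency ratio = (865 + 419) / 2 776 × 100 = 1 284 / 2 776 × 100 = 46.3

Youth dependency ratio: 31.2
Old-age dependency ratio: 15.1
Total dependency ratio: 46.3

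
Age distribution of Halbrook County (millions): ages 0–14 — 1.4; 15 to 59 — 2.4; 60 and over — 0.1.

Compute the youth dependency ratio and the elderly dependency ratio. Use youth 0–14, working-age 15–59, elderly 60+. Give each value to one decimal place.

Youth dependency ratio = 1.4 / 2.4 × 100 = 58.3
Old-age dependency ratio = 0.1 / 2.4 × 100 = 4.2

Youth dependency ratio: 58.3
Old-age dependency ratio: 4.2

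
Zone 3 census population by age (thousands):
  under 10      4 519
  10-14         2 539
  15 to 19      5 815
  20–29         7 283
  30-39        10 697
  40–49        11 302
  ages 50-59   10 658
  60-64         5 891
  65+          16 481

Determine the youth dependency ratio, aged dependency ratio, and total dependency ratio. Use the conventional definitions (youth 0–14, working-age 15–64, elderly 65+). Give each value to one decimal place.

0–14: 4 519 + 2 539 = 7 058
15–64: 5 815 + 7 283 + 10 697 + 11 302 + 10 658 + 5 891 = 51 646
65+: 16 481
Youth dependency ratio = 7 058 / 51 646 × 100 = 13.7
Old-age dependency ratio = 16 481 / 51 646 × 100 = 31.9
Total dependency ratio = (7 058 + 16 481) / 51 646 × 100 = 23 539 / 51 646 × 100 = 45.6

Youth dependency ratio: 13.7
Old-age dependency ratio: 31.9
Total dependency ratio: 45.6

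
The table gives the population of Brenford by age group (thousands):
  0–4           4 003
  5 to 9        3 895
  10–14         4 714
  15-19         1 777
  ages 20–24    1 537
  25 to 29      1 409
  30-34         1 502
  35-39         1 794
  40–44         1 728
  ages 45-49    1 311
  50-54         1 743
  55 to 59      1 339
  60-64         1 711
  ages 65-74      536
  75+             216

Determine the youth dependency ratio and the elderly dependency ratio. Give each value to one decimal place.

0–14: 4 003 + 3 895 + 4 714 = 12 612
15–64: 1 777 + 1 537 + 1 409 + 1 502 + 1 794 + 1 728 + 1 311 + 1 743 + 1 339 + 1 711 = 15 851
65+: 536 + 216 = 752
Youth dependency ratio = 12 612 / 15 851 × 100 = 79.6
Old-age dependency ratio = 752 / 15 851 × 100 = 4.7

Youth dependency ratio: 79.6
Old-age dependency ratio: 4.7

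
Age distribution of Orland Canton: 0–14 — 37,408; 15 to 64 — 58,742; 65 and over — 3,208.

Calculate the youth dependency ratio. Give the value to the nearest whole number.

Youth dependency ratio: 64

Youth dependency ratio = 37,408 / 58,742 × 100 = 64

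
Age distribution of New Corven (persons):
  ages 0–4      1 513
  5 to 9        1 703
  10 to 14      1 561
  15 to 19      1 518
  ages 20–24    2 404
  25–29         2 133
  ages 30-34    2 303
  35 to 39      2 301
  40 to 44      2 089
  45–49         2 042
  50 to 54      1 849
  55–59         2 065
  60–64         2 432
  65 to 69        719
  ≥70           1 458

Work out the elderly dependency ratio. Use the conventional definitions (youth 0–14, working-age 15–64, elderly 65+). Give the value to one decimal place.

0–14: 1 513 + 1 703 + 1 561 = 4 777
15–64: 1 518 + 2 404 + 2 133 + 2 303 + 2 301 + 2 089 + 2 042 + 1 849 + 2 065 + 2 432 = 21 136
65+: 719 + 1 458 = 2 177
Old-age dependency ratio = 2 177 / 21 136 × 100 = 10.3

Old-age dependency ratio: 10.3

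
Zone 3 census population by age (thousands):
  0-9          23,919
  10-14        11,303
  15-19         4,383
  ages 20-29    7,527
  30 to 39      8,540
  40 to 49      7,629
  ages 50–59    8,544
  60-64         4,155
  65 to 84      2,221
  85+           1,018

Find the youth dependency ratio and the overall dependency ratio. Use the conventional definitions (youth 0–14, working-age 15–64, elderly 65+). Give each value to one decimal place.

Youth dependency ratio: 86.4
Total dependency ratio: 94.3

0–14: 23,919 + 11,303 = 35,222
15–64: 4,383 + 7,527 + 8,540 + 7,629 + 8,544 + 4,155 = 40,778
65+: 2,221 + 1,018 = 3,239
Youth dependency ratio = 35,222 / 40,778 × 100 = 86.4
Total dependency ratio = (35,222 + 3,239) / 40,778 × 100 = 38,461 / 40,778 × 100 = 94.3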